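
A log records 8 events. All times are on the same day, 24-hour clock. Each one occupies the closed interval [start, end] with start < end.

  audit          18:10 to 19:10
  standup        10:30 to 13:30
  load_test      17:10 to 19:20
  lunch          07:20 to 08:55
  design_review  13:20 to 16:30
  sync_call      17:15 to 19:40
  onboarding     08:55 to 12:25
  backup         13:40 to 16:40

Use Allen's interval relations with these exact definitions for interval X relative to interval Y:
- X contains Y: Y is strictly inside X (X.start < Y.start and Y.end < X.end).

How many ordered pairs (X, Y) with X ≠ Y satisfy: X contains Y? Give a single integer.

2

Checking all 56 ordered pairs for relation 'contains'; matching pairs in alphabetical order:
(load_test, audit): load_test contains audit ✓
(sync_call, audit): sync_call contains audit ✓
Count: 2.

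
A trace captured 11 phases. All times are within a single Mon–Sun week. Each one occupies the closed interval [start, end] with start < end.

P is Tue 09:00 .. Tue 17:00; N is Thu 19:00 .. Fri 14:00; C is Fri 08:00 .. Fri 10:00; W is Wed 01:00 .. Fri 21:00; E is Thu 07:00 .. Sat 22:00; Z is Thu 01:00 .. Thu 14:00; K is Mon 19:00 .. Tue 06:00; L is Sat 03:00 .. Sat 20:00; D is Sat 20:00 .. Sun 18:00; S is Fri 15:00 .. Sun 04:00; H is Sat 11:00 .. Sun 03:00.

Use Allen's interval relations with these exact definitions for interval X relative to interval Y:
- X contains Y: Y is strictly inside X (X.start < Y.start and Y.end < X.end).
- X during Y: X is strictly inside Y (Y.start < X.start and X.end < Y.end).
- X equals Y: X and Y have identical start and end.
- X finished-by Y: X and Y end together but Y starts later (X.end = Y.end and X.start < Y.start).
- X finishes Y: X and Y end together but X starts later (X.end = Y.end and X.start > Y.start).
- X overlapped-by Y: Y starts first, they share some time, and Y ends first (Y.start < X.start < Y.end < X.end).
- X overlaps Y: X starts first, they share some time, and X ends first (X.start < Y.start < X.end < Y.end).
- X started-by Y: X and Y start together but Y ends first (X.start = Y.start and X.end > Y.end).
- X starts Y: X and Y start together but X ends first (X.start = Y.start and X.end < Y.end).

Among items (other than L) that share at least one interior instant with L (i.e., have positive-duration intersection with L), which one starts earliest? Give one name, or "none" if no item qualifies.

E

Target L = [Sat 03:00, Sat 20:00].
C [Fri 08:00, Fri 10:00] → before → excluded.
D [Sat 20:00, Sun 18:00] → met-by → excluded.
E [Thu 07:00, Sat 22:00] → contains → candidate.
H [Sat 11:00, Sun 03:00] → overlapped-by → candidate.
K [Mon 19:00, Tue 06:00] → before → excluded.
N [Thu 19:00, Fri 14:00] → before → excluded.
P [Tue 09:00, Tue 17:00] → before → excluded.
S [Fri 15:00, Sun 04:00] → contains → candidate.
W [Wed 01:00, Fri 21:00] → before → excluded.
Z [Thu 01:00, Thu 14:00] → before → excluded.
Among candidates, earliest start is Thu 07:00 → E.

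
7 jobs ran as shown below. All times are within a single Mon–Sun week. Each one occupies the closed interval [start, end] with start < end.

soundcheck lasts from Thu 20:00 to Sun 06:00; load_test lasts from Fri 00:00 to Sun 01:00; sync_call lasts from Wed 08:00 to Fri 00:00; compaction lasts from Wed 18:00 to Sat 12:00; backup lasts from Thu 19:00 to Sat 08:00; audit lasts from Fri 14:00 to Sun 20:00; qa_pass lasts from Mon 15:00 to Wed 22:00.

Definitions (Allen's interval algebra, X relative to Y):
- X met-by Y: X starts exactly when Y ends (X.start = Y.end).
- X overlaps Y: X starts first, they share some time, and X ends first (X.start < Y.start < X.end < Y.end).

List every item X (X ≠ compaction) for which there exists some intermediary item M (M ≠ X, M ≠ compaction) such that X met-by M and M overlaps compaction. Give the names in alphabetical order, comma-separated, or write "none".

load_test

Target compaction = [Wed 18:00, Sat 12:00].
Intermediaries M with M overlaps compaction: qa_pass, sync_call.
Via qa_pass — items with X met-by qa_pass: none.
Via sync_call — items with X met-by sync_call: load_test.
Union: load_test.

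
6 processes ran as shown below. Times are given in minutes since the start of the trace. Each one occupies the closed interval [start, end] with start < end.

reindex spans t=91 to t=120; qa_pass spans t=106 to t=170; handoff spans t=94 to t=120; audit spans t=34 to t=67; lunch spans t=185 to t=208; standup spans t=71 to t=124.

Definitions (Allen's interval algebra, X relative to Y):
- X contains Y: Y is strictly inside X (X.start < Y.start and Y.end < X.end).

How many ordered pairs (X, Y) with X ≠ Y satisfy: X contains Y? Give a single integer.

Checking all 30 ordered pairs for relation 'contains'; matching pairs in alphabetical order:
(standup, handoff): standup contains handoff ✓
(standup, reindex): standup contains reindex ✓
Count: 2.

2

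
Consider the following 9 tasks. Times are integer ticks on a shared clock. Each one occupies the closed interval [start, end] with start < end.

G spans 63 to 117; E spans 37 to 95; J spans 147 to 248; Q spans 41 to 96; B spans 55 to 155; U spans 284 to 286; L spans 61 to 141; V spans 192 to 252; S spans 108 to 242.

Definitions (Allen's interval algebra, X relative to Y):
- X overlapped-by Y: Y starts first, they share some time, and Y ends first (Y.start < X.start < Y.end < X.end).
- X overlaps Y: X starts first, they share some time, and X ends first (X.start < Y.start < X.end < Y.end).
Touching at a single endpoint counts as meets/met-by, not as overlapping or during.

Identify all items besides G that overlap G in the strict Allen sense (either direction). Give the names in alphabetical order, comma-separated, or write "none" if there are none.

Target G = [63, 117].
B [55, 155] → contains → no.
E [37, 95] → overlaps → yes.
J [147, 248] → after → no.
L [61, 141] → contains → no.
Q [41, 96] → overlaps → yes.
S [108, 242] → overlapped-by → yes.
U [284, 286] → after → no.
V [192, 252] → after → no.
Result: E, Q, S.

E, Q, S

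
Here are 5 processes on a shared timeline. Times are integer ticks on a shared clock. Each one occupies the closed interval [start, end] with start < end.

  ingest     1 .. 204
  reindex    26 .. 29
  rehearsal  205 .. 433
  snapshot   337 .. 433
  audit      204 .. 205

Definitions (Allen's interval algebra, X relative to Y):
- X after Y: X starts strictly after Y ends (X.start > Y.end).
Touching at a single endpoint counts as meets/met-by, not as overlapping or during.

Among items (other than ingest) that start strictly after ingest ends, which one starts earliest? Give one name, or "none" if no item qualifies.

rehearsal

Target ingest = [1, 204].
audit [204, 205] → met-by → excluded.
rehearsal [205, 433] → after → candidate.
reindex [26, 29] → during → excluded.
snapshot [337, 433] → after → candidate.
Among candidates, earliest start is 205 → rehearsal.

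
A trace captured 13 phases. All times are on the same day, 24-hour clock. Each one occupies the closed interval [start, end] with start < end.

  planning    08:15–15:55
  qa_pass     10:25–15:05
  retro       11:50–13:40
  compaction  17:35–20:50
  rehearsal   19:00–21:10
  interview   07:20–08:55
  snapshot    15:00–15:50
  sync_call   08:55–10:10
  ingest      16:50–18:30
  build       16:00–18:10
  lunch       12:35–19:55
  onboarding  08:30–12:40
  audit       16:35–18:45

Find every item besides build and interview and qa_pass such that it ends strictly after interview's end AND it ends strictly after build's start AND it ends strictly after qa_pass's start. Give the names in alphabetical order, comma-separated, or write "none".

Conditions: its end is strictly after interview's end (X.end > 08:55) AND its end is strictly after build's start (X.end > 16:00) AND its end is strictly after qa_pass's start (X.end > 10:25).
audit: end 18:45 > 08:55? ✓; end 18:45 > 16:00? ✓; end 18:45 > 10:25? ✓ → yes.
compaction: end 20:50 > 08:55? ✓; end 20:50 > 16:00? ✓; end 20:50 > 10:25? ✓ → yes.
ingest: end 18:30 > 08:55? ✓; end 18:30 > 16:00? ✓; end 18:30 > 10:25? ✓ → yes.
lunch: end 19:55 > 08:55? ✓; end 19:55 > 16:00? ✓; end 19:55 > 10:25? ✓ → yes.
onboarding: end 12:40 > 08:55? ✓; end 12:40 > 16:00? ✗; end 12:40 > 10:25? ✓ → no.
planning: end 15:55 > 08:55? ✓; end 15:55 > 16:00? ✗; end 15:55 > 10:25? ✓ → no.
rehearsal: end 21:10 > 08:55? ✓; end 21:10 > 16:00? ✓; end 21:10 > 10:25? ✓ → yes.
retro: end 13:40 > 08:55? ✓; end 13:40 > 16:00? ✗; end 13:40 > 10:25? ✓ → no.
snapshot: end 15:50 > 08:55? ✓; end 15:50 > 16:00? ✗; end 15:50 > 10:25? ✓ → no.
sync_call: end 10:10 > 08:55? ✓; end 10:10 > 16:00? ✗; end 10:10 > 10:25? ✗ → no.
Result: audit, compaction, ingest, lunch, rehearsal.

audit, compaction, ingest, lunch, rehearsal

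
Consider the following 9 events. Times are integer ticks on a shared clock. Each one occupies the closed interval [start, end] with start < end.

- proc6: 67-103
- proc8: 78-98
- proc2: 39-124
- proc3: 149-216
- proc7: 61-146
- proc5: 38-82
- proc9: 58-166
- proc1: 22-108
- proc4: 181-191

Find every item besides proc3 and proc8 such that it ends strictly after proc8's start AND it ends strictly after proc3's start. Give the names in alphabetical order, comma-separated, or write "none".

Conditions: its end is strictly after proc8's start (X.end > 78) AND its end is strictly after proc3's start (X.end > 149).
proc1: end 108 > 78? ✓; end 108 > 149? ✗ → no.
proc2: end 124 > 78? ✓; end 124 > 149? ✗ → no.
proc4: end 191 > 78? ✓; end 191 > 149? ✓ → yes.
proc5: end 82 > 78? ✓; end 82 > 149? ✗ → no.
proc6: end 103 > 78? ✓; end 103 > 149? ✗ → no.
proc7: end 146 > 78? ✓; end 146 > 149? ✗ → no.
proc9: end 166 > 78? ✓; end 166 > 149? ✓ → yes.
Result: proc4, proc9.

proc4, proc9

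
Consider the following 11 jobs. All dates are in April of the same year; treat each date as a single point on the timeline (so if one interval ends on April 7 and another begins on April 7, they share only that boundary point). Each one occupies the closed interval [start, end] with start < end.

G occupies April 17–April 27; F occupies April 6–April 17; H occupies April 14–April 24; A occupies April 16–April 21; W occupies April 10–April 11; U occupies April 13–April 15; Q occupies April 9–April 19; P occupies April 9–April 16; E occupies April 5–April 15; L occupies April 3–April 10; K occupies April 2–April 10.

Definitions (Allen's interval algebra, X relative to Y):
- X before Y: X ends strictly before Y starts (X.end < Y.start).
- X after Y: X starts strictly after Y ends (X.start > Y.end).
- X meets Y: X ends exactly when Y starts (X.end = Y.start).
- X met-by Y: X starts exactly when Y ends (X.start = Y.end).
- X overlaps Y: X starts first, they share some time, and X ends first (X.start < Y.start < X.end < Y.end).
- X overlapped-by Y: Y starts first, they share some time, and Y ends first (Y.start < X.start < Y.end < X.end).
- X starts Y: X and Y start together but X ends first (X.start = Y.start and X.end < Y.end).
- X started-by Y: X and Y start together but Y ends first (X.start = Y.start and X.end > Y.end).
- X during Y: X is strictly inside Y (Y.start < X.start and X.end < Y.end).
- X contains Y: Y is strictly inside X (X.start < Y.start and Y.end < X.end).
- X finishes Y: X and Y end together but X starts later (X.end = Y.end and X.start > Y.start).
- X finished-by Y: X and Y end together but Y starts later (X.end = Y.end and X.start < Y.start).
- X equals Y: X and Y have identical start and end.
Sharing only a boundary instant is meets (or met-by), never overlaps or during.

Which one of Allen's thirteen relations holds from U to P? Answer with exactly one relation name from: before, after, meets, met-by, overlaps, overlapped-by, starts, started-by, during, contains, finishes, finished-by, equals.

during

U = [April 13, April 15]; P = [April 9, April 16].
Compare endpoints: U.start > P.start, U.start < P.end, U.end > P.start, U.end < P.end.
That pattern is 'during'.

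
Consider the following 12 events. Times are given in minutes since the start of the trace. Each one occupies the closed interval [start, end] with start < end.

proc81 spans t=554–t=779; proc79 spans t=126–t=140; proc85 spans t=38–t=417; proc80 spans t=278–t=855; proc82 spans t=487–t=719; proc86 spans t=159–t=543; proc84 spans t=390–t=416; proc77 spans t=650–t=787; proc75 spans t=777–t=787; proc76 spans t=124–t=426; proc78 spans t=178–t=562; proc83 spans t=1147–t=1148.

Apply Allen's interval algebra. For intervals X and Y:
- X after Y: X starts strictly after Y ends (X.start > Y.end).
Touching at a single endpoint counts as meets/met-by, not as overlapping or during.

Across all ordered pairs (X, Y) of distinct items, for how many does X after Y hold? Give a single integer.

37

Checking all 132 ordered pairs for relation 'after'; matching pairs in alphabetical order:
(proc75, proc76): proc75 after proc76 ✓
(proc75, proc78): proc75 after proc78 ✓
(proc75, proc79): proc75 after proc79 ✓
(proc75, proc82): proc75 after proc82 ✓
(proc75, proc84): proc75 after proc84 ✓
(proc75, proc85): proc75 after proc85 ✓
(proc75, proc86): proc75 after proc86 ✓
(proc77, proc76): proc77 after proc76 ✓
(proc77, proc78): proc77 after proc78 ✓
(proc77, proc79): proc77 after proc79 ✓
(proc77, proc84): proc77 after proc84 ✓
(proc77, proc85): proc77 after proc85 ✓
(proc77, proc86): proc77 after proc86 ✓
(proc78, proc79): proc78 after proc79 ✓
(proc80, proc79): proc80 after proc79 ✓
(proc81, proc76): proc81 after proc76 ✓
(proc81, proc79): proc81 after proc79 ✓
(proc81, proc84): proc81 after proc84 ✓
(proc81, proc85): proc81 after proc85 ✓
(proc81, proc86): proc81 after proc86 ✓
(proc82, proc76): proc82 after proc76 ✓
(proc82, proc79): proc82 after proc79 ✓
(proc82, proc84): proc82 after proc84 ✓
(proc82, proc85): proc82 after proc85 ✓
... plus 13 further pairs not listed.
Count: 37.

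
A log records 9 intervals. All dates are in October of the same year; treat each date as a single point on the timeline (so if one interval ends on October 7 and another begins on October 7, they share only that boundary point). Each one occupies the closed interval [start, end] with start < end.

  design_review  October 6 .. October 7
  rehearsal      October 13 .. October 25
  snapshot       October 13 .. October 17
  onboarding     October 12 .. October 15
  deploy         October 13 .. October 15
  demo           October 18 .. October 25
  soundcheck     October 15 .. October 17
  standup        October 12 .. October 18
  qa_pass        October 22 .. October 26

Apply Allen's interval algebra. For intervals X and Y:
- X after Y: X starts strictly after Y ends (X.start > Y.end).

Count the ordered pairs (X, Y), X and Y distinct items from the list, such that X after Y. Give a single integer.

Checking all 72 ordered pairs for relation 'after'; matching pairs in alphabetical order:
(demo, deploy): demo after deploy ✓
(demo, design_review): demo after design_review ✓
(demo, onboarding): demo after onboarding ✓
(demo, snapshot): demo after snapshot ✓
(demo, soundcheck): demo after soundcheck ✓
(deploy, design_review): deploy after design_review ✓
(onboarding, design_review): onboarding after design_review ✓
(qa_pass, deploy): qa_pass after deploy ✓
(qa_pass, design_review): qa_pass after design_review ✓
(qa_pass, onboarding): qa_pass after onboarding ✓
(qa_pass, snapshot): qa_pass after snapshot ✓
(qa_pass, soundcheck): qa_pass after soundcheck ✓
(qa_pass, standup): qa_pass after standup ✓
(rehearsal, design_review): rehearsal after design_review ✓
(snapshot, design_review): snapshot after design_review ✓
(soundcheck, design_review): soundcheck after design_review ✓
(standup, design_review): standup after design_review ✓
Count: 17.

17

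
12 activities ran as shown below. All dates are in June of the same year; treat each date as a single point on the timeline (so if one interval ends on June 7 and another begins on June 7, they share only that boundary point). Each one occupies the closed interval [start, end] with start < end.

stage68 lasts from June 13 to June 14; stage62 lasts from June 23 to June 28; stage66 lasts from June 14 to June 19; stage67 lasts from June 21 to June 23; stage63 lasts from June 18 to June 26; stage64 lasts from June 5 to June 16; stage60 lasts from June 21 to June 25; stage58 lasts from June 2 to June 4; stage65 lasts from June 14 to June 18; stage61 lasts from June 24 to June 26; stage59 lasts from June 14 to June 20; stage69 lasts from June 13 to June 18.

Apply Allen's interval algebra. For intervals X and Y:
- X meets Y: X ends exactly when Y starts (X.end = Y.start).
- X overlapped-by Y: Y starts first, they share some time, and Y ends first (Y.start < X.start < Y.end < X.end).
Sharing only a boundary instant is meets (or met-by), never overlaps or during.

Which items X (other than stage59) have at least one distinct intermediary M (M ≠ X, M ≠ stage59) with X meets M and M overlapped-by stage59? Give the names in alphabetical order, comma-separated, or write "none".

Target stage59 = [June 14, June 20].
Intermediaries M with M overlapped-by stage59: stage63.
Via stage63 — items with X meets stage63: stage65, stage69.
Union: stage65, stage69.

stage65, stage69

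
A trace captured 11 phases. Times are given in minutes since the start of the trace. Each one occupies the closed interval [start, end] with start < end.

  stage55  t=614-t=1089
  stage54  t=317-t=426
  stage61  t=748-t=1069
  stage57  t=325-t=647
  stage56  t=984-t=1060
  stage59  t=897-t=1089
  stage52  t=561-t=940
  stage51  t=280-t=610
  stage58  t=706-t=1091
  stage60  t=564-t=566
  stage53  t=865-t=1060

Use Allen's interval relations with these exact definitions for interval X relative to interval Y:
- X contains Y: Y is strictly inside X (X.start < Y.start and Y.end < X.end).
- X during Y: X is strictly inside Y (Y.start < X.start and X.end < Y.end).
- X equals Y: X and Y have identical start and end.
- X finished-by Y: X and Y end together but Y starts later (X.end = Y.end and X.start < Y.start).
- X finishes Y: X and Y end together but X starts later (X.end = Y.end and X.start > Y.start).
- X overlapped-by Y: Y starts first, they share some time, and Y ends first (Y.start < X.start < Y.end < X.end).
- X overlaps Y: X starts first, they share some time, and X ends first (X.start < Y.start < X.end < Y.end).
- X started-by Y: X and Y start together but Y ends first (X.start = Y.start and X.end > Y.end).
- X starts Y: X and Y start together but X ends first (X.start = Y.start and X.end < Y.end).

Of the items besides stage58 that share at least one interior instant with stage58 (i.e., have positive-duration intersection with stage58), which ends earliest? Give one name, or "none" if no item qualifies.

stage52

Target stage58 = [t=706, t=1091].
stage51 [t=280, t=610] → before → excluded.
stage52 [t=561, t=940] → overlaps → candidate.
stage53 [t=865, t=1060] → during → candidate.
stage54 [t=317, t=426] → before → excluded.
stage55 [t=614, t=1089] → overlaps → candidate.
stage56 [t=984, t=1060] → during → candidate.
stage57 [t=325, t=647] → before → excluded.
stage59 [t=897, t=1089] → during → candidate.
stage60 [t=564, t=566] → before → excluded.
stage61 [t=748, t=1069] → during → candidate.
Among candidates, earliest end is t=940 → stage52.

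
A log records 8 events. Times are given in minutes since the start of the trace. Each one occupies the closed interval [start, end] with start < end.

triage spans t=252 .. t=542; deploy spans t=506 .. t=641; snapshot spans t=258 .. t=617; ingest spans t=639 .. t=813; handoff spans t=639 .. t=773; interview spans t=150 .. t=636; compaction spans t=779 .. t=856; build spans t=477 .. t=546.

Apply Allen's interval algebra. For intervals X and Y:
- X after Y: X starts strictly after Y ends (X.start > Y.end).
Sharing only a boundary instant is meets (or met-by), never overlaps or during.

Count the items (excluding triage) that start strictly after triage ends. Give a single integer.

3

Target triage = [t=252, t=542].
build [t=477, t=546] → overlapped-by → no.
compaction [t=779, t=856] → after → counts.
deploy [t=506, t=641] → overlapped-by → no.
handoff [t=639, t=773] → after → counts.
ingest [t=639, t=813] → after → counts.
interview [t=150, t=636] → contains → no.
snapshot [t=258, t=617] → overlapped-by → no.
Total: 3.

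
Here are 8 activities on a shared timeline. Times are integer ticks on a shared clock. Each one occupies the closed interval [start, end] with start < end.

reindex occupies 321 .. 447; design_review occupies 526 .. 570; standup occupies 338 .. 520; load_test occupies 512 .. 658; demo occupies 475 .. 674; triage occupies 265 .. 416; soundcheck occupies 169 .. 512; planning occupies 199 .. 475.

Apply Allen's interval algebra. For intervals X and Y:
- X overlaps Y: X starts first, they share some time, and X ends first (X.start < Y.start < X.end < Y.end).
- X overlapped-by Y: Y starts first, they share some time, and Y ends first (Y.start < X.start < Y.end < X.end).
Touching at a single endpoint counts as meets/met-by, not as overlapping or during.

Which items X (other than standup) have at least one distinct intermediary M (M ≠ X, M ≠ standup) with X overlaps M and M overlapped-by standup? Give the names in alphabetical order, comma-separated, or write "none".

Target standup = [338, 520].
Intermediaries M with M overlapped-by standup: demo, load_test.
Via demo — items with X overlaps demo: soundcheck.
Via load_test — items with X overlaps load_test: none.
Union: soundcheck.

soundcheck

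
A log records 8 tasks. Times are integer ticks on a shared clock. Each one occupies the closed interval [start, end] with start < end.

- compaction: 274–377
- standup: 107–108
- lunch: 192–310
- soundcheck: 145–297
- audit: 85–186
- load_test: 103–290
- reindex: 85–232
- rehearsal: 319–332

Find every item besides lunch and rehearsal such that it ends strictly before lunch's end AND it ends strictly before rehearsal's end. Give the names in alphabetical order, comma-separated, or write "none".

audit, load_test, reindex, soundcheck, standup

Conditions: its end is strictly before lunch's end (X.end < 310) AND its end is strictly before rehearsal's end (X.end < 332).
audit: end 186 < 310? ✓; end 186 < 332? ✓ → yes.
compaction: end 377 < 310? ✗; end 377 < 332? ✗ → no.
load_test: end 290 < 310? ✓; end 290 < 332? ✓ → yes.
reindex: end 232 < 310? ✓; end 232 < 332? ✓ → yes.
soundcheck: end 297 < 310? ✓; end 297 < 332? ✓ → yes.
standup: end 108 < 310? ✓; end 108 < 332? ✓ → yes.
Result: audit, load_test, reindex, soundcheck, standup.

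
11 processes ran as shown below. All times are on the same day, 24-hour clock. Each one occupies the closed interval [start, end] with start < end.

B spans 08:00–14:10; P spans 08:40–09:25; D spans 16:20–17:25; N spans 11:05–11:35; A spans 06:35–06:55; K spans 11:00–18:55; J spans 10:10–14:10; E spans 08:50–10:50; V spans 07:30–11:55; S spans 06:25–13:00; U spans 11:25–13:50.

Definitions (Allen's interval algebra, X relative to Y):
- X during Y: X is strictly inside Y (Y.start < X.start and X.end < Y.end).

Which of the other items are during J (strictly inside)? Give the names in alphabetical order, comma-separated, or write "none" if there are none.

N, U

Target J = [10:10, 14:10].
A [06:35, 06:55] → before → no.
B [08:00, 14:10] → finished-by → no.
D [16:20, 17:25] → after → no.
E [08:50, 10:50] → overlaps → no.
K [11:00, 18:55] → overlapped-by → no.
N [11:05, 11:35] → during → yes.
P [08:40, 09:25] → before → no.
S [06:25, 13:00] → overlaps → no.
U [11:25, 13:50] → during → yes.
V [07:30, 11:55] → overlaps → no.
Result: N, U.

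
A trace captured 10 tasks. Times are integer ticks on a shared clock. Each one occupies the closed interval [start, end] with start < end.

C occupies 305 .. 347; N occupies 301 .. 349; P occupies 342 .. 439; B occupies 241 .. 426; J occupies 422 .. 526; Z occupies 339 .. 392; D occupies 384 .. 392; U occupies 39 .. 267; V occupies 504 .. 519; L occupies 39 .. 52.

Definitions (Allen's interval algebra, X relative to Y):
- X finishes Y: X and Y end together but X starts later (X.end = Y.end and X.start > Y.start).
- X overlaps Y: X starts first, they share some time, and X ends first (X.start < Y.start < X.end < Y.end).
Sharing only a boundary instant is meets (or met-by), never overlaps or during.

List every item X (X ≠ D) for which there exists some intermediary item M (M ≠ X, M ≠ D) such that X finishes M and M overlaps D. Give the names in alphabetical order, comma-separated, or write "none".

none

Target D = [384, 392].
Intermediaries M with M overlaps D: none.
Union: none.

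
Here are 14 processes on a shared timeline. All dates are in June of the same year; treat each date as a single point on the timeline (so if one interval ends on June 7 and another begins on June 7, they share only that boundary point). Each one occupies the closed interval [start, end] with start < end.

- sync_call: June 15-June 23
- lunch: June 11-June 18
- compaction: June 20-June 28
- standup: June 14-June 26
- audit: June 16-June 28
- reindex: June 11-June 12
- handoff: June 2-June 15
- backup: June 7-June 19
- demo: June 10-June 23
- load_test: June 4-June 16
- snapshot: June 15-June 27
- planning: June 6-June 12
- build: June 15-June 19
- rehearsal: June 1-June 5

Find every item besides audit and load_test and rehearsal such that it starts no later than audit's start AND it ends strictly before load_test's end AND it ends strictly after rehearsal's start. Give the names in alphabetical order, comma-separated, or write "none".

handoff, planning, reindex

Conditions: its start is no later than audit's start (X.start <= June 16) AND its end is strictly before load_test's end (X.end < June 16) AND its end is strictly after rehearsal's start (X.end > June 1).
backup: start June 7 <= June 16? ✓; end June 19 < June 16? ✗; end June 19 > June 1? ✓ → no.
build: start June 15 <= June 16? ✓; end June 19 < June 16? ✗; end June 19 > June 1? ✓ → no.
compaction: start June 20 <= June 16? ✗; end June 28 < June 16? ✗; end June 28 > June 1? ✓ → no.
demo: start June 10 <= June 16? ✓; end June 23 < June 16? ✗; end June 23 > June 1? ✓ → no.
handoff: start June 2 <= June 16? ✓; end June 15 < June 16? ✓; end June 15 > June 1? ✓ → yes.
lunch: start June 11 <= June 16? ✓; end June 18 < June 16? ✗; end June 18 > June 1? ✓ → no.
planning: start June 6 <= June 16? ✓; end June 12 < June 16? ✓; end June 12 > June 1? ✓ → yes.
reindex: start June 11 <= June 16? ✓; end June 12 < June 16? ✓; end June 12 > June 1? ✓ → yes.
snapshot: start June 15 <= June 16? ✓; end June 27 < June 16? ✗; end June 27 > June 1? ✓ → no.
standup: start June 14 <= June 16? ✓; end June 26 < June 16? ✗; end June 26 > June 1? ✓ → no.
sync_call: start June 15 <= June 16? ✓; end June 23 < June 16? ✗; end June 23 > June 1? ✓ → no.
Result: handoff, planning, reindex.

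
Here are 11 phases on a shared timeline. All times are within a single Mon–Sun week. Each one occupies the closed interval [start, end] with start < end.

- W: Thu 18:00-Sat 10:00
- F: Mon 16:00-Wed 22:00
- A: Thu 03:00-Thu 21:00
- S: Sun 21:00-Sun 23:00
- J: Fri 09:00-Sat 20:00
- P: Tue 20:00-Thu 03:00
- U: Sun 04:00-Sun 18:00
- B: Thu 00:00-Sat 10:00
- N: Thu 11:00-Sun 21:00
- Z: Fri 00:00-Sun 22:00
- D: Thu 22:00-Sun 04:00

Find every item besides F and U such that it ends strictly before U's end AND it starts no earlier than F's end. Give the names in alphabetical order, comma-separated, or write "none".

Conditions: its end is strictly before U's end (X.end < Sun 18:00) AND its start is no earlier than F's end (X.start >= Wed 22:00).
A: end Thu 21:00 < Sun 18:00? ✓; start Thu 03:00 >= Wed 22:00? ✓ → yes.
B: end Sat 10:00 < Sun 18:00? ✓; start Thu 00:00 >= Wed 22:00? ✓ → yes.
D: end Sun 04:00 < Sun 18:00? ✓; start Thu 22:00 >= Wed 22:00? ✓ → yes.
J: end Sat 20:00 < Sun 18:00? ✓; start Fri 09:00 >= Wed 22:00? ✓ → yes.
N: end Sun 21:00 < Sun 18:00? ✗; start Thu 11:00 >= Wed 22:00? ✓ → no.
P: end Thu 03:00 < Sun 18:00? ✓; start Tue 20:00 >= Wed 22:00? ✗ → no.
S: end Sun 23:00 < Sun 18:00? ✗; start Sun 21:00 >= Wed 22:00? ✓ → no.
W: end Sat 10:00 < Sun 18:00? ✓; start Thu 18:00 >= Wed 22:00? ✓ → yes.
Z: end Sun 22:00 < Sun 18:00? ✗; start Fri 00:00 >= Wed 22:00? ✓ → no.
Result: A, B, D, J, W.

A, B, D, J, W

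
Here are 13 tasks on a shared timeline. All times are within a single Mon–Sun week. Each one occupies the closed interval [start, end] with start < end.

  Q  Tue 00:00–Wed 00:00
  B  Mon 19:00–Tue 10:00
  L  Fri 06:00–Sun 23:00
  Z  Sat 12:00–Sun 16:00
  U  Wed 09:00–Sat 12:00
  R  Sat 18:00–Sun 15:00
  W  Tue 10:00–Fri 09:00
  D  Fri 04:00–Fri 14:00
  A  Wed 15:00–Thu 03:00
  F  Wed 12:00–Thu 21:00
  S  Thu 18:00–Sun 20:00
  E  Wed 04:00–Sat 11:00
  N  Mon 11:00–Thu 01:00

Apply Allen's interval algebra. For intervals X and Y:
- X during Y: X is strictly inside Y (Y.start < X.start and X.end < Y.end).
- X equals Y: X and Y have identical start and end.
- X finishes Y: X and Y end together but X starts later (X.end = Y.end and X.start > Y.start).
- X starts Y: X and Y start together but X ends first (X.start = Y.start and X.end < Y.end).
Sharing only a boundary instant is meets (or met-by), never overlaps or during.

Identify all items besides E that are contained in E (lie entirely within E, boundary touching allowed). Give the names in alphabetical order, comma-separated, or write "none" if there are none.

A, D, F

Target E = [Wed 04:00, Sat 11:00].
A [Wed 15:00, Thu 03:00] → during → yes.
B [Mon 19:00, Tue 10:00] → before → no.
D [Fri 04:00, Fri 14:00] → during → yes.
F [Wed 12:00, Thu 21:00] → during → yes.
L [Fri 06:00, Sun 23:00] → overlapped-by → no.
N [Mon 11:00, Thu 01:00] → overlaps → no.
Q [Tue 00:00, Wed 00:00] → before → no.
R [Sat 18:00, Sun 15:00] → after → no.
S [Thu 18:00, Sun 20:00] → overlapped-by → no.
U [Wed 09:00, Sat 12:00] → overlapped-by → no.
W [Tue 10:00, Fri 09:00] → overlaps → no.
Z [Sat 12:00, Sun 16:00] → after → no.
Result: A, D, F.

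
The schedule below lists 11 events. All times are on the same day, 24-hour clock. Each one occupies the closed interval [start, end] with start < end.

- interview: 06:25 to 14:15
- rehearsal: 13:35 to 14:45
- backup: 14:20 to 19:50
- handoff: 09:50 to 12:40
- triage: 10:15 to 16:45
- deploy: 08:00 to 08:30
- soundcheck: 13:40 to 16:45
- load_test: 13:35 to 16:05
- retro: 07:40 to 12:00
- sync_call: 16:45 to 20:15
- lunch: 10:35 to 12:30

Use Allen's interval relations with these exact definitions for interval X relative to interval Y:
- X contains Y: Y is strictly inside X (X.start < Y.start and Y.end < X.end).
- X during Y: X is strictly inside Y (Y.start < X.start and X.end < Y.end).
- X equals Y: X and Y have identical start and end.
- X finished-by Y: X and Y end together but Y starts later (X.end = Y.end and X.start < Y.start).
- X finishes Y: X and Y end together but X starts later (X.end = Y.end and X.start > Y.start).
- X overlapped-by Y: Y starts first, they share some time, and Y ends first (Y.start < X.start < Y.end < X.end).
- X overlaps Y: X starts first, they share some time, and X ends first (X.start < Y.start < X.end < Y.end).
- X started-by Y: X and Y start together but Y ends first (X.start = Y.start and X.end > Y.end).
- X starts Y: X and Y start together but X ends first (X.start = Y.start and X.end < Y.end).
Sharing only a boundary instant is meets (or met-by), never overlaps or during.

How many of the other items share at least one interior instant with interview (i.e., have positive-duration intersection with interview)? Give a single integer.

8

Target interview = [06:25, 14:15].
backup [14:20, 19:50] → after → no.
deploy [08:00, 08:30] → during → counts.
handoff [09:50, 12:40] → during → counts.
load_test [13:35, 16:05] → overlapped-by → counts.
lunch [10:35, 12:30] → during → counts.
rehearsal [13:35, 14:45] → overlapped-by → counts.
retro [07:40, 12:00] → during → counts.
soundcheck [13:40, 16:45] → overlapped-by → counts.
sync_call [16:45, 20:15] → after → no.
triage [10:15, 16:45] → overlapped-by → counts.
Total: 8.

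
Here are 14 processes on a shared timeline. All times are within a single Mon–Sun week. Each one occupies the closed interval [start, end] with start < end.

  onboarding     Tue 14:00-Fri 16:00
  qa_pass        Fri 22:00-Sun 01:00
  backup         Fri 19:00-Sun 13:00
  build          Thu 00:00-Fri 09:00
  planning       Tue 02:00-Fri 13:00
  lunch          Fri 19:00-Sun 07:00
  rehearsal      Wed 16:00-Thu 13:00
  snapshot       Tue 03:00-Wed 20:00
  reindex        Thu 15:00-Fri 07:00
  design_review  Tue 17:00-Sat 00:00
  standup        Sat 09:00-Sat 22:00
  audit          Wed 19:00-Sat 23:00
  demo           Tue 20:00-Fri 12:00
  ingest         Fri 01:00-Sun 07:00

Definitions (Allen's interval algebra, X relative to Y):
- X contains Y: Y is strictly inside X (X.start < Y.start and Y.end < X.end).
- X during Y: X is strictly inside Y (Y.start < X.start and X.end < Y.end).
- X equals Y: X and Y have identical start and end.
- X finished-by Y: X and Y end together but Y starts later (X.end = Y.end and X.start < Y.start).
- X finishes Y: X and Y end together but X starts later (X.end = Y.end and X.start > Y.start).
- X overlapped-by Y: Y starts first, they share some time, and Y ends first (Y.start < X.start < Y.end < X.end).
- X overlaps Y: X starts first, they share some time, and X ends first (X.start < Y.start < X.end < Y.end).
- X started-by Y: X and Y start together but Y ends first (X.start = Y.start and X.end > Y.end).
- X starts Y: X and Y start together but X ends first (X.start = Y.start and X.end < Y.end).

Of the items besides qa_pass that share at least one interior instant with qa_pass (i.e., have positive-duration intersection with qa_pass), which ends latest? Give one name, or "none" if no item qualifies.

backup

Target qa_pass = [Fri 22:00, Sun 01:00].
audit [Wed 19:00, Sat 23:00] → overlaps → candidate.
backup [Fri 19:00, Sun 13:00] → contains → candidate.
build [Thu 00:00, Fri 09:00] → before → excluded.
demo [Tue 20:00, Fri 12:00] → before → excluded.
design_review [Tue 17:00, Sat 00:00] → overlaps → candidate.
ingest [Fri 01:00, Sun 07:00] → contains → candidate.
lunch [Fri 19:00, Sun 07:00] → contains → candidate.
onboarding [Tue 14:00, Fri 16:00] → before → excluded.
planning [Tue 02:00, Fri 13:00] → before → excluded.
rehearsal [Wed 16:00, Thu 13:00] → before → excluded.
reindex [Thu 15:00, Fri 07:00] → before → excluded.
snapshot [Tue 03:00, Wed 20:00] → before → excluded.
standup [Sat 09:00, Sat 22:00] → during → candidate.
Among candidates, latest end is Sun 13:00 → backup.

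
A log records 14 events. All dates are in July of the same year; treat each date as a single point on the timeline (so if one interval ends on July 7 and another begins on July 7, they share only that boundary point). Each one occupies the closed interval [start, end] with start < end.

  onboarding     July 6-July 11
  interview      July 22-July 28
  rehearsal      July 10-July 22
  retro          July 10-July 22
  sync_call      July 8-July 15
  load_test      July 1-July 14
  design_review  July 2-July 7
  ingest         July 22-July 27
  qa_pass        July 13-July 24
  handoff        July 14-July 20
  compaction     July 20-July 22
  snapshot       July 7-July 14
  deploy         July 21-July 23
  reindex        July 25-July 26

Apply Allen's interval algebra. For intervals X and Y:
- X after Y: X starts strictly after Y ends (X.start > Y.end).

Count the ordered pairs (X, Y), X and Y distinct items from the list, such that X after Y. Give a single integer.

41

Checking all 182 ordered pairs for relation 'after'; matching pairs in alphabetical order:
(compaction, design_review): compaction after design_review ✓
(compaction, load_test): compaction after load_test ✓
(compaction, onboarding): compaction after onboarding ✓
(compaction, snapshot): compaction after snapshot ✓
(compaction, sync_call): compaction after sync_call ✓
(deploy, design_review): deploy after design_review ✓
(deploy, handoff): deploy after handoff ✓
(deploy, load_test): deploy after load_test ✓
(deploy, onboarding): deploy after onboarding ✓
(deploy, snapshot): deploy after snapshot ✓
(deploy, sync_call): deploy after sync_call ✓
(handoff, design_review): handoff after design_review ✓
(handoff, onboarding): handoff after onboarding ✓
(ingest, design_review): ingest after design_review ✓
(ingest, handoff): ingest after handoff ✓
(ingest, load_test): ingest after load_test ✓
(ingest, onboarding): ingest after onboarding ✓
(ingest, snapshot): ingest after snapshot ✓
(ingest, sync_call): ingest after sync_call ✓
(interview, design_review): interview after design_review ✓
(interview, handoff): interview after handoff ✓
(interview, load_test): interview after load_test ✓
(interview, onboarding): interview after onboarding ✓
(interview, snapshot): interview after snapshot ✓
... plus 17 further pairs not listed.
Count: 41.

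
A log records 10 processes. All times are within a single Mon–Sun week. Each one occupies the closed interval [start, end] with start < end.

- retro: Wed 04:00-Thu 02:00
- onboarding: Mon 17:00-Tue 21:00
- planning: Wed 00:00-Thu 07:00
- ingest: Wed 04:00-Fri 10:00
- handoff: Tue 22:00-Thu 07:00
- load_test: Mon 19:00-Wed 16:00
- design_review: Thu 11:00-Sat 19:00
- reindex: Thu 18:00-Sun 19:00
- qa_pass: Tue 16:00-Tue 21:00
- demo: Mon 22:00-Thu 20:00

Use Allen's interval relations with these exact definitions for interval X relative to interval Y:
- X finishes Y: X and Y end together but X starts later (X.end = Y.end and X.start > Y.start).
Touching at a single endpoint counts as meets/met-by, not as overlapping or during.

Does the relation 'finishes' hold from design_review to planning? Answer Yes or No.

design_review = [Thu 11:00, Sat 19:00], planning = [Wed 00:00, Thu 07:00].
Actual relation of design_review to planning: after.
Asked whether 'finishes' holds → No.

No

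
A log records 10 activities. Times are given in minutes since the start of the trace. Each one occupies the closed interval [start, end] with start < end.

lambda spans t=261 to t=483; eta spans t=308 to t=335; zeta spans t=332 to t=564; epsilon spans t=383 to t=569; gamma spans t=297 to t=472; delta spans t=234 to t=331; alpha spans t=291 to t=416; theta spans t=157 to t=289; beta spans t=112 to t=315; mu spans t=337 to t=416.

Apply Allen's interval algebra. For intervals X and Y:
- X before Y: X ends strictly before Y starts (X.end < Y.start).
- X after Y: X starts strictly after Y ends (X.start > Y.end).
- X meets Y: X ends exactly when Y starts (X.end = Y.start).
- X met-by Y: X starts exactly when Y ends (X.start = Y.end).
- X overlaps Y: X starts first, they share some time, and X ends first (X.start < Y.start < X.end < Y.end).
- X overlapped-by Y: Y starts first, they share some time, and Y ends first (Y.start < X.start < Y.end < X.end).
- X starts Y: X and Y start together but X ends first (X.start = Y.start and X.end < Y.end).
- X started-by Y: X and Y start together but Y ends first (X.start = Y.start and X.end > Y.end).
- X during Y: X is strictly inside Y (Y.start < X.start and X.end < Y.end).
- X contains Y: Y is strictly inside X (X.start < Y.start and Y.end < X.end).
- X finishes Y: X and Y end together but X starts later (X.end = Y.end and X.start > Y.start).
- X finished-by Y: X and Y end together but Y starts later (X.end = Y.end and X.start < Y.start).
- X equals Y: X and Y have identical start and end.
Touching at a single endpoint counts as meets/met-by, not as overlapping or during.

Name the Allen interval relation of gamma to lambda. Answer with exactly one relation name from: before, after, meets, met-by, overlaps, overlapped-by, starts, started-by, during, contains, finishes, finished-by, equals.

during

gamma = [t=297, t=472]; lambda = [t=261, t=483].
Compare endpoints: gamma.start > lambda.start, gamma.start < lambda.end, gamma.end > lambda.start, gamma.end < lambda.end.
That pattern is 'during'.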